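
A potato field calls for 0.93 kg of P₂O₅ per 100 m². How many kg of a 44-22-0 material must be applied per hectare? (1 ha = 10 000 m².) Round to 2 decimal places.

Product per 100 m² = 0.93 / 22% = 4.22727 kg.
Convert to per hectare: 4.22727 × 100 = 422.727 kg.

422.73 kg of product per hectare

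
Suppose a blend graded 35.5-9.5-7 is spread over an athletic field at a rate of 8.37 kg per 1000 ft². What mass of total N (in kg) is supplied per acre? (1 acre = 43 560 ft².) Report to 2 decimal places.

129.43 kg N per acre

nitrogen per 1000 ft² = 8.37 × 35.5% = 2.97135 kg.
Convert to per acre: 2.97135 × 43.56 = 129.432 kg.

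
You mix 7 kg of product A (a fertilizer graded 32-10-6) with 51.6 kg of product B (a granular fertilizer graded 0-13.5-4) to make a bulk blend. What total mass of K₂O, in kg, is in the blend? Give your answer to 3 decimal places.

2.484 kg K₂O

K₂O mass = 6%×7 + 4%×51.6 = 2.484 kg.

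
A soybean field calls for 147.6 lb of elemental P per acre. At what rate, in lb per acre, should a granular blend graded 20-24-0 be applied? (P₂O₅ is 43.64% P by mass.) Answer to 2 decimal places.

1409.26 lb of product per acre

As P₂O₅: 147.6 / 0.4364 = 338.222 lb per acre.
Product per acre = 338.222 / 24% = 1409.258 lb.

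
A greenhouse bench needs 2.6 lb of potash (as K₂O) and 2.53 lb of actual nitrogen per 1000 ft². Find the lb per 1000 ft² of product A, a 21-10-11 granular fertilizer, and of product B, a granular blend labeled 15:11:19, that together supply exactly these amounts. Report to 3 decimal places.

3.876 lb product A, 11.440 lb product B

Let a = lb of product A, b = lb of product B (per 1000 ft²).
K₂O: 0.11·a + 0.19·b = 2.6
N: 0.21·a + 0.15·b = 2.53
From row1: a = (2.6 − 0.19·b) / 0.11.
Into row2: 0.21·(2.6 − 0.19·b)/0.11 + 0.15·b = 2.53 → b = 11.4402, a = 3.87607.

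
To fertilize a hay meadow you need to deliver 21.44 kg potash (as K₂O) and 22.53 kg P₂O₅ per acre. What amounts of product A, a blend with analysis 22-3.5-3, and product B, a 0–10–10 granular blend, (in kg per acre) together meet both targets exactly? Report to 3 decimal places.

With a, b = kg per acre of product A and product B:
K₂O: 0.03·a + 0.1·b = 21.44
P₂O₅: 0.035·a + 0.1·b = 22.53
From row1: a = (21.44 − 0.1·b) / 0.03.
Into row2: 0.035·(21.44 − 0.1·b)/0.03 + 0.1·b = 22.53 → b = 149, a = 218.

218.000 kg product A, 149.000 kg product B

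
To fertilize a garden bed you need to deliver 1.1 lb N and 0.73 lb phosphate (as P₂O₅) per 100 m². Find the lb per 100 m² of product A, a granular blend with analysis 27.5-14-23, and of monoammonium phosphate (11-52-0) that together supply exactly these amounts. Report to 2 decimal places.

Per-100 m² balance (a = product A, b = monoammonium phosphate):
N: 0.275·a + 0.11·b = 1.1
P₂O₅: 0.14·a + 0.52·b = 0.73
Eliminate b: (row1) − 0.11/0.52·(row2) → 0.245385·a = 0.945577, so a = 3.85345.
Then b = (0.73 − 0.14·3.85345) / 0.52 = 0.366379.

3.85 lb product A, 0.37 lb monoammonium phosphate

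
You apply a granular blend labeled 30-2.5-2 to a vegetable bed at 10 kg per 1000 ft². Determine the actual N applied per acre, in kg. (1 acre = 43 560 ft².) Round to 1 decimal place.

nitrogen per 1000 ft² = 10 × 30% = 3 kg.
Convert to per acre: 3 × 43.56 = 130.68 kg.

130.7 kg N per acre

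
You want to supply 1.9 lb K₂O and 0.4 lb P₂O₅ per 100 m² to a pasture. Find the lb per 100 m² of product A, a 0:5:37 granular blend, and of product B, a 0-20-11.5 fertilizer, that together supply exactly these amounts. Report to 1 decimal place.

4.9 lb product A, 0.8 lb product B

With a, b = lb per 100 m² of product A and product B:
K₂O: 0.37·a + 0.115·b = 1.9
P₂O₅: 0.05·a + 0.2·b = 0.4
Eliminate a: (row1) − 0.37/0.05·(row2) → -1.365·b = -1.06, so b = 0.776557.
Back-substitute: a = (1.9 − 0.115·0.776557) / 0.37 = 4.89377.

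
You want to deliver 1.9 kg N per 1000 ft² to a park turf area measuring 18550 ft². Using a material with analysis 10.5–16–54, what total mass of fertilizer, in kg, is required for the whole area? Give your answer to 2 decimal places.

Product per 1000 ft² = 1.9 / 10.5% = 18.0952 kg.
Total product = 18.0952 × 18550 / 1000 = 335.667 kg.

335.67 kg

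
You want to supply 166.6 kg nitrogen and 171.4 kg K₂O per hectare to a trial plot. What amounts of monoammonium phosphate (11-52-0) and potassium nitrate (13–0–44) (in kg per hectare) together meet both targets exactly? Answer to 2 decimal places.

Per-hectare balance (a = monoammonium phosphate, b = potassium nitrate):
N: 0.11·a + 0.13·b = 166.6
K₂O: 0·a + 0.44·b = 171.4
Solving simultaneously: a = 1054.174, b = 389.545.

1054.17 kg monoammonium phosphate, 389.55 kg potassium nitrate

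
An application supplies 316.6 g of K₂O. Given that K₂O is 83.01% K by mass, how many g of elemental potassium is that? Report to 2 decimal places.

K = 316.6 × 0.8301 = 262.8097 g.

262.81 g K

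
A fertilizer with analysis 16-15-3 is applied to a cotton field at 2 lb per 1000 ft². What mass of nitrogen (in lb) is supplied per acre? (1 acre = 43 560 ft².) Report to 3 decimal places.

13.939 lb N per acre

nitrogen per 1000 ft² = 2 × 16% = 0.32 lb.
Convert to per acre: 0.32 × 43.56 = 13.9392 lb.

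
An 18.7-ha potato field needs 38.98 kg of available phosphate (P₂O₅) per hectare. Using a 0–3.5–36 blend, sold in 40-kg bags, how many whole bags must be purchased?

Product per hectare = 38.98 / 3.5% = 1113.71 kg.
Total product = 1113.71 × 18.7 = 20826.5 kg.
Bags = ⌈20826.5 / 40⌉ = 521.

521 bags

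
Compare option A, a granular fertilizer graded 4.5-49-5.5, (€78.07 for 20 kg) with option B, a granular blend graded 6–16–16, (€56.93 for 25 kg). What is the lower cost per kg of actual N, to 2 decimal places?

€37.95 per kg N (option B)

option A: N per bag = 20 × 4.5% = 0.9 kg; cost = 78.07 / 0.9 = €86.7444/kg N.
option B: N per bag = 25 × 6% = 1.5 kg; cost = 56.93 / 1.5 = €37.9533/kg N.
option B is cheaper.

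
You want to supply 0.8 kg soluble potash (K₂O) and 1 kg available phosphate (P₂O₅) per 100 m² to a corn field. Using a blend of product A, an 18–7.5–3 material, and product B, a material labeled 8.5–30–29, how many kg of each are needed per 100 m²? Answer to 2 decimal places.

3.92 kg product A, 2.35 kg product B

With a, b = kg per 100 m² of product A and product B:
K₂O: 0.03·a + 0.29·b = 0.8
P₂O₅: 0.075·a + 0.3·b = 1
From row1: a = (0.8 − 0.29·b) / 0.03.
Into row2: 0.075·(0.8 − 0.29·b)/0.03 + 0.3·b = 1 → b = 2.35294, a = 3.92157.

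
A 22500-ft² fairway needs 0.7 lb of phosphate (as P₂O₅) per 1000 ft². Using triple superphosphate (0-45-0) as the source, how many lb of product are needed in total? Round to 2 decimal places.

Product per 1000 ft² = 0.7 / 45% = 1.55556 lb.
Total product = 1.55556 × 22500 / 1000 = 35 lb.

35.00 lb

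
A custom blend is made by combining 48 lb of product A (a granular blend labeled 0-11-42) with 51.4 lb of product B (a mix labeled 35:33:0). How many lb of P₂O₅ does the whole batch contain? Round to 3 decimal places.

22.242 lb P₂O₅

P₂O₅ mass = 11%×48 + 33%×51.4 = 22.242 lb.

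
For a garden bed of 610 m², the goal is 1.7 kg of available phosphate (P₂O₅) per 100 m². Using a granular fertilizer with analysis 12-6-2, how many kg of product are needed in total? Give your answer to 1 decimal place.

Product per 100 m² = 1.7 / 6% = 28.3333 kg.
Total product = 28.3333 × 610 / 100 = 172.833 kg.

172.8 kg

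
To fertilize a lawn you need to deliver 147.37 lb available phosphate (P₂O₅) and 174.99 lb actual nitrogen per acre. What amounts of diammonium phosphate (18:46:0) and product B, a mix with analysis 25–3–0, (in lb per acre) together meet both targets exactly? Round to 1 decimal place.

288.3 lb diammonium phosphate, 492.4 lb product B

With a, b = lb per acre of diammonium phosphate and product B:
P₂O₅: 0.46·a + 0.03·b = 147.37
N: 0.18·a + 0.25·b = 174.99
Solving simultaneously: a = 288.255, b = 492.416.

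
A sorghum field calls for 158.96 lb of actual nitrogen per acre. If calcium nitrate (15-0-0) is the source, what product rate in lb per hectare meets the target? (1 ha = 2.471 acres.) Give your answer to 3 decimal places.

2618.601 lb of product per hectare

Product per acre = 158.96 / 15% = 1059.73 lb.
Convert to per hectare: 1059.73 × 2.471 = 2618.6011 lb.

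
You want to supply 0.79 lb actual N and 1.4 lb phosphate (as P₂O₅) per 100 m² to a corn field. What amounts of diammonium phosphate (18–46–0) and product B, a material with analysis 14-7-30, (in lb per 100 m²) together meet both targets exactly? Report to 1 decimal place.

2.7 lb diammonium phosphate, 2.2 lb product B

Let a = lb of diammonium phosphate, b = lb of product B (per 100 m²).
N: 0.18·a + 0.14·b = 0.79
P₂O₅: 0.46·a + 0.07·b = 1.4
Solving simultaneously: a = 2.71622, b = 2.15058.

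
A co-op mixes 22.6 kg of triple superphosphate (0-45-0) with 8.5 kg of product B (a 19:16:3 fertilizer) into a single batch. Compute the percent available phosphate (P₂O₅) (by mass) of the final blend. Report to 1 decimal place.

Total mass = 22.6 + 8.5 = 31.1 kg.
P₂O₅ mass = 45%×22.6 + 16%×8.5 = 11.53 kg.
% P₂O₅ = 11.53 / 31.1 = 37.074%.

37.1% P₂O₅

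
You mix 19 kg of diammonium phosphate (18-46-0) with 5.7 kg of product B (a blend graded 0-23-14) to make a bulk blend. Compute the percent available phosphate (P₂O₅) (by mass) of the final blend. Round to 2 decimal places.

40.69% P₂O₅

Total mass = 19 + 5.7 = 24.7 kg.
P₂O₅ mass = 46%×19 + 23%×5.7 = 10.051 kg.
% P₂O₅ = 10.051 / 24.7 = 40.6923%.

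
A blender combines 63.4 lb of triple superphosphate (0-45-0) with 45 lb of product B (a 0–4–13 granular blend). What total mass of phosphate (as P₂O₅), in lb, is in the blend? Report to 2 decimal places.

30.33 lb P₂O₅

P₂O₅ mass = 45%×63.4 + 4%×45 = 30.33 lb.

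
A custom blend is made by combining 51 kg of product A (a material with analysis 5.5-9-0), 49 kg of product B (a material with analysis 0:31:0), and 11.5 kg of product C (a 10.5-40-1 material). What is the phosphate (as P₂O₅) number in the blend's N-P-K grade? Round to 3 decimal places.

21.865% P₂O₅

Total mass = 51 + 49 + 11.5 = 111.5 kg.
P₂O₅ mass = 9%×51 + 31%×49 + 40%×11.5 = 24.38 kg.
% P₂O₅ = 24.38 / 111.5 = 21.86547%.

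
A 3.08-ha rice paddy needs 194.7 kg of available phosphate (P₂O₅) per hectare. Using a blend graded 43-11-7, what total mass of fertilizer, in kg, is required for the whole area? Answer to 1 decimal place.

5451.6 kg

Product per hectare = 194.7 / 11% = 1770 kg.
Total product = 1770 × 3.08 = 5451.6 kg.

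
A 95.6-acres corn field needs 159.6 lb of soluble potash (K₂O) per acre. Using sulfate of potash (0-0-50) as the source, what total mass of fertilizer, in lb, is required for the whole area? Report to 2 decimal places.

30515.52 lb

Product per acre = 159.6 / 50% = 319.2 lb.
Total product = 319.2 × 95.6 = 30515.52 lb.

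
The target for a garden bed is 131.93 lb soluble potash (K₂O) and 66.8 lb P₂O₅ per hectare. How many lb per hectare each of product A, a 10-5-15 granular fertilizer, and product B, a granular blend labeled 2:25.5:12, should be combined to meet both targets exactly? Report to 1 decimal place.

794.6 lb product A, 106.2 lb product B

With a, b = lb per hectare of product A and product B:
K₂O: 0.15·a + 0.12·b = 131.93
P₂O₅: 0.05·a + 0.255·b = 66.8
From row1: a = (131.93 − 0.12·b) / 0.15.
Into row2: 0.05·(131.93 − 0.12·b)/0.15 + 0.255·b = 66.8 → b = 106.155, a = 794.609.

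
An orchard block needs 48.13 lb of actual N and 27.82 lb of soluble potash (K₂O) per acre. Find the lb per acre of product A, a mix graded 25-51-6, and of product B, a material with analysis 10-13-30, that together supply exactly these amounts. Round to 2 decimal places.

Let a = lb of product A, b = lb of product B (per acre).
N: 0.25·a + 0.1·b = 48.13
K₂O: 0.06·a + 0.3·b = 27.82
From row1: a = (48.13 − 0.1·b) / 0.25.
Into row2: 0.06·(48.13 − 0.1·b)/0.25 + 0.3·b = 27.82 → b = 58.9449, a = 168.942.

168.94 lb product A, 58.94 lb product B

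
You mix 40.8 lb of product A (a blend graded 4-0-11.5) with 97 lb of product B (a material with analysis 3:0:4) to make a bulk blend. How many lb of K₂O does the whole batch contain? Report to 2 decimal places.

8.57 lb K₂O

K₂O mass = 11.5%×40.8 + 4%×97 = 8.572 lb.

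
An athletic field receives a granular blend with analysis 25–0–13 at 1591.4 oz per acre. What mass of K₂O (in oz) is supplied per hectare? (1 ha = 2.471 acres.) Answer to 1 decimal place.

511.2 oz K₂O per hectare

K₂O per acre = 1591.4 × 13% = 206.882 oz.
Convert to per hectare: 206.882 × 2.471 = 511.205 oz.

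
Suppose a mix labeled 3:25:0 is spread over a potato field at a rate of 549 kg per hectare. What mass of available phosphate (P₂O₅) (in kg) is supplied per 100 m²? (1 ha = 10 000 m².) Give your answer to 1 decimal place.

1.4 kg P₂O₅ per hundred sq m

P₂O₅ per hectare = 549 × 25% = 137.25 kg.
Convert to per 100 m²: 137.25 × 0.01 = 1.3725 kg.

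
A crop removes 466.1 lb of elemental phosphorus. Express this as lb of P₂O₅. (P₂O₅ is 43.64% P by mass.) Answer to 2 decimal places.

P₂O₅ = 466.1 / 0.4364 = 1068.057 lb.

1068.06 lb P₂O₅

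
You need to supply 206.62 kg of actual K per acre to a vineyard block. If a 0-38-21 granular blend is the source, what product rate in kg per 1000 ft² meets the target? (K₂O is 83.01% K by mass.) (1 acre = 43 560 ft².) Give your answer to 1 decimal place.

As K₂O: 206.62 / 0.8301 = 248.91 kg per acre.
Product per acre = 248.91 / 21% = 1185.28 kg.
Convert to per 1000 ft²: 1185.28 × 0.0229568 = 27.2104 kg.

27.2 kg of product per thousand sq ft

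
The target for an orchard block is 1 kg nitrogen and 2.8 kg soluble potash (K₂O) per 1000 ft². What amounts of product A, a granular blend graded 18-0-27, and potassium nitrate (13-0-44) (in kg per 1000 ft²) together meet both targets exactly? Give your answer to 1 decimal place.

Let a = kg of product A, b = kg of potassium nitrate (per 1000 ft²).
N: 0.18·a + 0.13·b = 1
K₂O: 0.27·a + 0.44·b = 2.8
Solving simultaneously: a = 1.72336, b = 5.30612.

1.7 kg product A, 5.3 kg potassium nitrate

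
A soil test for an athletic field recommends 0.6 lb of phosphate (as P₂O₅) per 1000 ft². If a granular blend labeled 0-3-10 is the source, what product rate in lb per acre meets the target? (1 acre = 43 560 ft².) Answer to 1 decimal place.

871.2 lb of product per acre

Product per 1000 ft² = 0.6 / 3% = 20 lb.
Convert to per acre: 20 × 43.56 = 871.2 lb.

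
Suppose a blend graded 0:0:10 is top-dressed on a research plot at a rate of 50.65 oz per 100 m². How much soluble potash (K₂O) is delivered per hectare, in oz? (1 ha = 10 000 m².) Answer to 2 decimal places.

506.50 oz K₂O per hectare

K₂O per 100 m² = 50.65 × 10% = 5.065 oz.
Convert to per hectare: 5.065 × 100 = 506.5 oz.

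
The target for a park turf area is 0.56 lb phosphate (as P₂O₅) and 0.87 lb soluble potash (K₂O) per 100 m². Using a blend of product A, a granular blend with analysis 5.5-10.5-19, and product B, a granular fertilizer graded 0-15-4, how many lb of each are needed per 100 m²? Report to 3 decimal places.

4.449 lb product A, 0.619 lb product B

Per-100 m² balance (a = product A, b = product B):
P₂O₅: 0.105·a + 0.15·b = 0.56
K₂O: 0.19·a + 0.04·b = 0.87
Eliminate b: (row1) − 0.15/0.04·(row2) → -0.6075·a = -2.7025, so a = 4.44856.
Then b = (0.87 − 0.19·4.44856) / 0.04 = 0.619342.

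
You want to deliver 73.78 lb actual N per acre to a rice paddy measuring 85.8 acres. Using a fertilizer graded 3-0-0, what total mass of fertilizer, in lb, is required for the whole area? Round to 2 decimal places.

211010.80 lb

Product per acre = 73.78 / 3% = 2459.33 lb.
Total product = 2459.33 × 85.8 = 211010.8 lb.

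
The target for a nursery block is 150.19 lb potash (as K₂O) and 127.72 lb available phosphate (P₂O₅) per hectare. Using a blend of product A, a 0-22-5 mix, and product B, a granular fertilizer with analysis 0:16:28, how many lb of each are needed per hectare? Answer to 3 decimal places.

218.866 lb product A, 497.310 lb product B

Let a = lb of product A, b = lb of product B (per hectare).
K₂O: 0.05·a + 0.28·b = 150.19
P₂O₅: 0.22·a + 0.16·b = 127.72
From row1: a = (150.19 − 0.28·b) / 0.05.
Into row2: 0.22·(150.19 − 0.28·b)/0.05 + 0.16·b = 127.72 → b = 497.3097, a = 218.8657.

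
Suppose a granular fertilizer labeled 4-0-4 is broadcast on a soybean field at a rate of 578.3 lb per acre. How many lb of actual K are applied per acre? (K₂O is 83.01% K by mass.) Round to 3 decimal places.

K₂O per acre = 578.3 × 4% = 23.132 lb.
Elemental K = 23.132 × 0.8301 = 19.2019 lb per acre.

19.202 lb K per acre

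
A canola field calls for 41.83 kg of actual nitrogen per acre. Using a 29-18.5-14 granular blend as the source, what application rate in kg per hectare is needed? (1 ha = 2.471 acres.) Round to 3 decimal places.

Product per acre = 41.83 / 29% = 144.241 kg.
Convert to per hectare: 144.241 × 2.471 = 356.4204 kg.

356.420 kg of product per hectare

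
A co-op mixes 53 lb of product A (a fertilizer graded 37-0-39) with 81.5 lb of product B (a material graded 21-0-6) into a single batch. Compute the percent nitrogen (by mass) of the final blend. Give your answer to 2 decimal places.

Total mass = 53 + 81.5 = 134.5 lb.
N mass = 37%×53 + 21%×81.5 = 36.725 lb.
% N = 36.725 / 134.5 = 27.3048%.

27.30% N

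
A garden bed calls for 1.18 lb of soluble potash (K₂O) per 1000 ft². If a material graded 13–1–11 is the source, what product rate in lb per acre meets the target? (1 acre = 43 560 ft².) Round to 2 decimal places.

Product per 1000 ft² = 1.18 / 11% = 10.7273 lb.
Convert to per acre: 10.7273 × 43.56 = 467.28 lb.

467.28 lb of product per acre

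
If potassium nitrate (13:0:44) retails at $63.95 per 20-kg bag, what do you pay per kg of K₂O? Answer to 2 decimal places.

$7.27 per kg K₂O

K₂O in bag = 20 × 44% = 8.8 kg.
Cost per kg K₂O = $63.95 / 8.8 = $7.2670.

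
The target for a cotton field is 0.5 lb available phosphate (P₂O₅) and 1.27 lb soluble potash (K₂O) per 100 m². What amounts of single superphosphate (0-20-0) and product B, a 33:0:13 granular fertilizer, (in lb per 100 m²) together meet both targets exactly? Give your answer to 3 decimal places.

2.500 lb single superphosphate, 9.769 lb product B

Let a = lb of single superphosphate, b = lb of product B (per 100 m²).
P₂O₅: 0.2·a + 0·b = 0.5
K₂O: 0·a + 0.13·b = 1.27
Solving simultaneously: a = 2.5, b = 9.76923.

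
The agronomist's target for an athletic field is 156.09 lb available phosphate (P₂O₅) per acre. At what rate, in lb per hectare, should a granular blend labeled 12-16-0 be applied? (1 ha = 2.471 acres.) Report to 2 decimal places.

Product per acre = 156.09 / 16% = 975.562 lb.
Convert to per hectare: 975.562 × 2.471 = 2410.6149 lb.

2410.61 lb of product per hectare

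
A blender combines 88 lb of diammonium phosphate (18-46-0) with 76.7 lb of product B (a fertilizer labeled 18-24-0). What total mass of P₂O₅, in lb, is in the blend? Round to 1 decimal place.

P₂O₅ mass = 46%×88 + 24%×76.7 = 58.888 lb.

58.9 lb P₂O₅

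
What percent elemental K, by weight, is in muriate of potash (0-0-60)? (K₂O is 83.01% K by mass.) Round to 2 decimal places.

49.81% K

%K = 60 × 0.8301 = 49.806%.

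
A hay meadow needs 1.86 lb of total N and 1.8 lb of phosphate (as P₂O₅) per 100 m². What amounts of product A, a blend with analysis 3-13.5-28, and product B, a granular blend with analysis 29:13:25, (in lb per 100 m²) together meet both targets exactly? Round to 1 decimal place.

Per-100 m² balance (a = product A, b = product B):
N: 0.03·a + 0.29·b = 1.86
P₂O₅: 0.135·a + 0.13·b = 1.8
Eliminate a: (row1) − 0.03/0.135·(row2) → 0.261111·b = 1.46, so b = 5.59149.
Back-substitute: a = (1.86 − 0.29·5.59149) / 0.03 = 7.94894.

7.9 lb product A, 5.6 lb product B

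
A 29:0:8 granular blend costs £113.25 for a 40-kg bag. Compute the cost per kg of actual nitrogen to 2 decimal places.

£9.76 per kg N

N in bag = 40 × 29% = 11.6 kg.
Cost per kg N = £113.25 / 11.6 = £9.7629.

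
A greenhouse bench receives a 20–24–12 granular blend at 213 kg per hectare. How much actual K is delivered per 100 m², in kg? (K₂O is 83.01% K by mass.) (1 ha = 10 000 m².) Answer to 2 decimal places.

K₂O per hectare = 213 × 12% = 25.56 kg.
Elemental K = 25.56 × 0.8301 = 21.2174 kg per hectare.
Convert to per 100 m²: 21.2174 × 0.01 = 0.212174 kg.

0.21 kg K per hundred sq m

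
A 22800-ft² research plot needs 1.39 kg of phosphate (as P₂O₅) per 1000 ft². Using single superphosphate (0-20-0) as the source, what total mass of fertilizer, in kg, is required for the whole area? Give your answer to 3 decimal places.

Product per 1000 ft² = 1.39 / 20% = 6.95 kg.
Total product = 6.95 × 22800 / 1000 = 158.46 kg.

158.460 kg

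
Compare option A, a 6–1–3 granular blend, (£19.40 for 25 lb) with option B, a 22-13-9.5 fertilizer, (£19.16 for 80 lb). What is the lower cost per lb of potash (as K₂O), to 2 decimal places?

£2.52 per lb K₂O (option B)

option A: K₂O per bag = 25 × 3% = 0.75 lb; cost = 19.40 / 0.75 = £25.8667/lb K₂O.
option B: K₂O per bag = 80 × 9.5% = 7.6 lb; cost = 19.16 / 7.6 = £2.5211/lb K₂O.
option B is cheaper.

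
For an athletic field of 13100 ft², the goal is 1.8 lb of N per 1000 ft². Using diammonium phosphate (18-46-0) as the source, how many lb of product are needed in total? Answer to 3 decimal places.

131.000 lb

Product per 1000 ft² = 1.8 / 18% = 10 lb.
Total product = 10 × 13100 / 1000 = 131 lb.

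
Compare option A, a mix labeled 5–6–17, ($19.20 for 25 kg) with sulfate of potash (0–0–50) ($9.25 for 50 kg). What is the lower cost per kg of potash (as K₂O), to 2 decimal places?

$0.37 per kg K₂O (sulfate of potash)

option A: K₂O per bag = 25 × 17% = 4.25 kg; cost = 19.20 / 4.25 = $4.5176/kg K₂O.
sulfate of potash: K₂O per bag = 50 × 50% = 25 kg; cost = 9.25 / 25 = $0.3700/kg K₂O.
sulfate of potash is cheaper.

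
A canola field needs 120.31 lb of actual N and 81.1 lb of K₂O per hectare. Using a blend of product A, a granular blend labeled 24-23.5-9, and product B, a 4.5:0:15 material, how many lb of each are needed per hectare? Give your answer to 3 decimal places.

Let a = lb of product A, b = lb of product B (per hectare).
N: 0.24·a + 0.045·b = 120.31
K₂O: 0.09·a + 0.15·b = 81.1
From row1: a = (120.31 − 0.045·b) / 0.24.
Into row2: 0.09·(120.31 − 0.045·b)/0.24 + 0.15·b = 81.1 → b = 270.30047, a = 450.6103.

450.610 lb product A, 270.300 lb product B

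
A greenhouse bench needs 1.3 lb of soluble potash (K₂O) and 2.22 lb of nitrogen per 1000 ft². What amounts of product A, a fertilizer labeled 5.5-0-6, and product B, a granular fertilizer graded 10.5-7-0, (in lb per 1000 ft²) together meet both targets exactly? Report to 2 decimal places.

With a, b = lb per 1000 ft² of product A and product B:
K₂O: 0.06·a + 0·b = 1.3
N: 0.055·a + 0.105·b = 2.22
From row1: a = (1.3 − 0·b) / 0.06.
Into row2: 0.055·(1.3 − 0·b)/0.06 + 0.105·b = 2.22 → b = 9.79365, a = 21.6667.

21.67 lb product A, 9.79 lb product B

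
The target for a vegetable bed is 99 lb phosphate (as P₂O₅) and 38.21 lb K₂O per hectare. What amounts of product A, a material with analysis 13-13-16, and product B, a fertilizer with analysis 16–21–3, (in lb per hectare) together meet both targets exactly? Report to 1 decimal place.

170.2 lb product A, 366.1 lb product B

Let a = lb of product A, b = lb of product B (per hectare).
P₂O₅: 0.13·a + 0.21·b = 99
K₂O: 0.16·a + 0.03·b = 38.21
From row1: a = (99 − 0.21·b) / 0.13.
Into row2: 0.16·(99 − 0.21·b)/0.13 + 0.03·b = 38.21 → b = 366.084, a = 170.172.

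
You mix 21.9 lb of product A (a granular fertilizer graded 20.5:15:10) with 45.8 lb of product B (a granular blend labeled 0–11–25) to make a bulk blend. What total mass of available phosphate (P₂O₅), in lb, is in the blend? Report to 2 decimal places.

8.32 lb P₂O₅

P₂O₅ mass = 15%×21.9 + 11%×45.8 = 8.323 lb.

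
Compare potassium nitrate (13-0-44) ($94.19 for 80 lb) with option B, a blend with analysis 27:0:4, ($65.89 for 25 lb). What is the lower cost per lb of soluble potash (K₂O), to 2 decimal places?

$2.68 per lb K₂O (potassium nitrate)

potassium nitrate: K₂O per bag = 80 × 44% = 35.2 lb; cost = 94.19 / 35.2 = $2.6759/lb K₂O.
option B: K₂O per bag = 25 × 4% = 1 lb; cost = 65.89 / 1 = $65.8900/lb K₂O.
potassium nitrate is cheaper.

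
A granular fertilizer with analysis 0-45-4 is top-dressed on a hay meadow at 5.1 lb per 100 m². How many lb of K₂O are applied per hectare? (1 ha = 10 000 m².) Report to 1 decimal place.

20.4 lb K₂O per hectare

K₂O per 100 m² = 5.1 × 4% = 0.204 lb.
Convert to per hectare: 0.204 × 100 = 20.4 lb.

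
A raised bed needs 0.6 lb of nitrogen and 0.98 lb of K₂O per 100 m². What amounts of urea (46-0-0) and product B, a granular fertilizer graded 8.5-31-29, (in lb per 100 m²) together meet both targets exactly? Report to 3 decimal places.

0.680 lb urea, 3.379 lb product B

Per-100 m² balance (a = urea, b = product B):
N: 0.46·a + 0.085·b = 0.6
K₂O: 0·a + 0.29·b = 0.98
Solving simultaneously: a = 0.67991, b = 3.37931.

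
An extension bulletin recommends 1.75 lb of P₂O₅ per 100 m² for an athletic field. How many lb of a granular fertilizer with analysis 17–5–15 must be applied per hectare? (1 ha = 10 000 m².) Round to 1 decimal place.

3500.0 lb of product per hectare

Product per 100 m² = 1.75 / 5% = 35 lb.
Convert to per hectare: 35 × 100 = 3500 lb.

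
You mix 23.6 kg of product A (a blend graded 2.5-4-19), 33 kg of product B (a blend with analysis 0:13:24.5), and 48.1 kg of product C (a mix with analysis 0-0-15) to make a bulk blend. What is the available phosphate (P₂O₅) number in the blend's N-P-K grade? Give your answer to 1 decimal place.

Total mass = 23.6 + 33 + 48.1 = 104.7 kg.
P₂O₅ mass = 4%×23.6 + 13%×33 + 0%×48.1 = 5.234 kg.
% P₂O₅ = 5.234 / 104.7 = 4.99904%.

5.0% P₂O₅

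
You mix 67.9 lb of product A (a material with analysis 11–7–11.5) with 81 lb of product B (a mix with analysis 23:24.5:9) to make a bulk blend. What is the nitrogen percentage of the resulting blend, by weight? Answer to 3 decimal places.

17.528% N

Total mass = 67.9 + 81 = 148.9 lb.
N mass = 11%×67.9 + 23%×81 = 26.099 lb.
% N = 26.099 / 148.9 = 17.5279%.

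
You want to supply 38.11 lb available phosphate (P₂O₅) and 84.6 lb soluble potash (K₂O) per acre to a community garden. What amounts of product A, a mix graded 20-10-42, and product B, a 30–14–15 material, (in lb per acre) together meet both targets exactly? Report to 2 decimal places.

With a, b = lb per acre of product A and product B:
P₂O₅: 0.1·a + 0.14·b = 38.11
K₂O: 0.42·a + 0.15·b = 84.6
From row1: a = (38.11 − 0.14·b) / 0.1.
Into row2: 0.42·(38.11 − 0.14·b)/0.1 + 0.15·b = 84.6 → b = 172.288, a = 139.897.

139.90 lb product A, 172.29 lb product B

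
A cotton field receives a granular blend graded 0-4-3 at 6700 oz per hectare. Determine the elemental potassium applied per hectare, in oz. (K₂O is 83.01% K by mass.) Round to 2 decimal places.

K₂O per hectare = 6700 × 3% = 201 oz.
Elemental K = 201 × 0.8301 = 166.8501 oz per hectare.

166.85 oz K per hectare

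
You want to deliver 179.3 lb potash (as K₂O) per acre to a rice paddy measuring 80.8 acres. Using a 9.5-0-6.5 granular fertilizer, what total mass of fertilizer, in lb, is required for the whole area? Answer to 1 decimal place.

Product per acre = 179.3 / 6.5% = 2758.46 lb.
Total product = 2758.46 × 80.8 = 222883.69 lb.

222883.7 lb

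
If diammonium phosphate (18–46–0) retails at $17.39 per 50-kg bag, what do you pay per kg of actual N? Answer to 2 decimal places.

N in bag = 50 × 18% = 9 kg.
Cost per kg N = $17.39 / 9 = $1.9322.

$1.93 per kg N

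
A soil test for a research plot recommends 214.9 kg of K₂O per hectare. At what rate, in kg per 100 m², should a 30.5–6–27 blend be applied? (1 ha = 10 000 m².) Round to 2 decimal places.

Product per hectare = 214.9 / 27% = 795.926 kg.
Convert to per 100 m²: 795.926 × 0.01 = 7.95926 kg.

7.96 kg of product per hundred sq m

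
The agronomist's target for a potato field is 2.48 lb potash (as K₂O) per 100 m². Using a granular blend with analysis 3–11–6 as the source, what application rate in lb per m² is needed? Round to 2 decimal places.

Product per 100 m² = 2.48 / 6% = 41.3333 lb.
Convert to per m²: 41.3333 × 0.01 = 0.413333 lb.

0.41 lb of product per sq m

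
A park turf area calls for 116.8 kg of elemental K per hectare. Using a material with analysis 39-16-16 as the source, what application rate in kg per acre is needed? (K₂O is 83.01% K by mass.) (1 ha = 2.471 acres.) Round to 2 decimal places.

As K₂O: 116.8 / 0.8301 = 140.706 kg per hectare.
Product per hectare = 140.706 / 16% = 879.412 kg.
Convert to per acre: 879.412 × 0.404694 = 355.893 kg.

355.89 kg of product per acre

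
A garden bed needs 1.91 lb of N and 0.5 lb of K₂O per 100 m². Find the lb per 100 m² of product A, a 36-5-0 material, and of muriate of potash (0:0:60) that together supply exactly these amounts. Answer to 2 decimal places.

With a, b = lb per 100 m² of product A and muriate of potash:
N: 0.36·a + 0·b = 1.91
K₂O: 0·a + 0.6·b = 0.5
Solving simultaneously: a = 5.30556, b = 0.833333.

5.31 lb product A, 0.83 lb muriate of potash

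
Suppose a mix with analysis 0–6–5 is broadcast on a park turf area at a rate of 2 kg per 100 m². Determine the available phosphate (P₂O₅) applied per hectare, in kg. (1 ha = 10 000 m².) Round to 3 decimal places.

12.000 kg P₂O₅ per hectare

P₂O₅ per 100 m² = 2 × 6% = 0.12 kg.
Convert to per hectare: 0.12 × 100 = 12 kg.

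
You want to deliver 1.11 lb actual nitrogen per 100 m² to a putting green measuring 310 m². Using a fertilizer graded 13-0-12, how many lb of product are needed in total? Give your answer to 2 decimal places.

Product per 100 m² = 1.11 / 13% = 8.53846 lb.
Total product = 8.53846 × 310 / 100 = 26.4692 lb.

26.47 lb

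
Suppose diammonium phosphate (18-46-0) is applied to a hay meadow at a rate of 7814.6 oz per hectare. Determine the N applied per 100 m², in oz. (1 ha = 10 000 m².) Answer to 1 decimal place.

nitrogen per hectare = 7814.6 × 18% = 1406.63 oz.
Convert to per 100 m²: 1406.63 × 0.01 = 14.0663 oz.

14.1 oz N per hundred sq m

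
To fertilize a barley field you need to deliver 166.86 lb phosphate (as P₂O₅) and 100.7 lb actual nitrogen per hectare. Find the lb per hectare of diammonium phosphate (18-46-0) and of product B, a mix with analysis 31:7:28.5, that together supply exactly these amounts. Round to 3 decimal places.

343.674 lb diammonium phosphate, 125.286 lb product B

Let a = lb of diammonium phosphate, b = lb of product B (per hectare).
P₂O₅: 0.46·a + 0.07·b = 166.86
N: 0.18·a + 0.31·b = 100.7
Eliminate a: (row1) − 0.46/0.18·(row2) → -0.722222·b = -90.4844, so b = 125.2862.
Back-substitute: a = (166.86 − 0.07·125.2862) / 0.46 = 343.6738.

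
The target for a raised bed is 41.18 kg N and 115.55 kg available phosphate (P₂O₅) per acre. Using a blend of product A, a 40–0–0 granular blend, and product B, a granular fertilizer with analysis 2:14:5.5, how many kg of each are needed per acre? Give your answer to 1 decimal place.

61.7 kg product A, 825.4 kg product B

Let a = kg of product A, b = kg of product B (per acre).
N: 0.4·a + 0.02·b = 41.18
P₂O₅: 0·a + 0.14·b = 115.55
Solving simultaneously: a = 61.6821, b = 825.357.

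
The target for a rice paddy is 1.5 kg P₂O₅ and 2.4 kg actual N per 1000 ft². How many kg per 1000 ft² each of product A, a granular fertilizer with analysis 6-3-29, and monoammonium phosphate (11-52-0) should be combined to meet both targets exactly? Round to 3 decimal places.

38.817 kg product A, 0.645 kg monoammonium phosphate

Per-1000 ft² balance (a = product A, b = monoammonium phosphate):
P₂O₅: 0.03·a + 0.52·b = 1.5
N: 0.06·a + 0.11·b = 2.4
Eliminate a: (row1) − 0.03/0.06·(row2) → 0.465·b = 0.3, so b = 0.645161.
Back-substitute: a = (1.5 − 0.52·0.645161) / 0.03 = 38.8172.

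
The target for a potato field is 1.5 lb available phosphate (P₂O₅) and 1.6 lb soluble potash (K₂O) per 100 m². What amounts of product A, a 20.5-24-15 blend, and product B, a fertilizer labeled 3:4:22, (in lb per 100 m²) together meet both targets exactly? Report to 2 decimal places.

5.68 lb product A, 3.40 lb product B

Let a = lb of product A, b = lb of product B (per 100 m²).
P₂O₅: 0.24·a + 0.04·b = 1.5
K₂O: 0.15·a + 0.22·b = 1.6
Eliminate b: (row1) − 0.04/0.22·(row2) → 0.212727·a = 1.20909, so a = 5.68376.
Then b = (1.6 − 0.15·5.68376) / 0.22 = 3.39744.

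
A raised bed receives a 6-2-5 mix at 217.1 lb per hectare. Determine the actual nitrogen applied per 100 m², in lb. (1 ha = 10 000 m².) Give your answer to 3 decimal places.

nitrogen per hectare = 217.1 × 6% = 13.026 lb.
Convert to per 100 m²: 13.026 × 0.01 = 0.13026 lb.

0.130 lb N per hundred sq m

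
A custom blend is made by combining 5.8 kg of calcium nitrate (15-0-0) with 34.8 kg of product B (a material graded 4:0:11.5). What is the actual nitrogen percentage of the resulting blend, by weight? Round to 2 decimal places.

Total mass = 5.8 + 34.8 = 40.6 kg.
N mass = 15%×5.8 + 4%×34.8 = 2.262 kg.
% N = 2.262 / 40.6 = 5.57143%.

5.57% N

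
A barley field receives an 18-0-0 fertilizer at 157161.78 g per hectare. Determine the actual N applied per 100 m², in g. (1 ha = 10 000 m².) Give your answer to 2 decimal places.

282.89 g N per hundred sq m

nitrogen per hectare = 157161.78 × 18% = 28289.1 g.
Convert to per 100 m²: 28289.1 × 0.01 = 282.891 g.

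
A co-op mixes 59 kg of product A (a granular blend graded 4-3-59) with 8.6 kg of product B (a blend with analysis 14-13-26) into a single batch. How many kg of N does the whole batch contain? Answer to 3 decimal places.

N mass = 4%×59 + 14%×8.6 = 3.564 kg.

3.564 kg N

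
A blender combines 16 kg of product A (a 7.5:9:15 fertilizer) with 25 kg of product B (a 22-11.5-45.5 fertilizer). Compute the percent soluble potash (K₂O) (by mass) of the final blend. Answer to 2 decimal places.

Total mass = 16 + 25 = 41 kg.
K₂O mass = 15%×16 + 45.5%×25 = 13.775 kg.
% K₂O = 13.775 / 41 = 33.5976%.

33.60% K₂O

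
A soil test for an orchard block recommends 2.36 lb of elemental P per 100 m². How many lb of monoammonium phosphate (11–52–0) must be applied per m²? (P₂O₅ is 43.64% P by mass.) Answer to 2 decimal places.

0.10 lb of product per sq m

As P₂O₅: 2.36 / 0.4364 = 5.40788 lb per 100 m².
Product per 100 m² = 5.40788 / 52% = 10.3998 lb.
Convert to per m²: 10.3998 × 0.01 = 0.103998 lb.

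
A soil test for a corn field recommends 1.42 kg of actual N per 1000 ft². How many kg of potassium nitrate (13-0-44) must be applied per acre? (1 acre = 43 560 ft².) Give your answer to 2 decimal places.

Product per 1000 ft² = 1.42 / 13% = 10.9231 kg.
Convert to per acre: 10.9231 × 43.56 = 475.809 kg.

475.81 kg of product per acre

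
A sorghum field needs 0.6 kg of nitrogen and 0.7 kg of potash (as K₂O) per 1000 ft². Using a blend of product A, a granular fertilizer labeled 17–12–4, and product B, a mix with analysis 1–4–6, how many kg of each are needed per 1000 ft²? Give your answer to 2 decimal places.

With a, b = kg per 1000 ft² of product A and product B:
N: 0.17·a + 0.01·b = 0.6
K₂O: 0.04·a + 0.06·b = 0.7
Eliminate a: (row1) − 0.17/0.04·(row2) → -0.245·b = -2.375, so b = 9.69388.
Back-substitute: a = (0.6 − 0.01·9.69388) / 0.17 = 2.95918.

2.96 kg product A, 9.69 kg product B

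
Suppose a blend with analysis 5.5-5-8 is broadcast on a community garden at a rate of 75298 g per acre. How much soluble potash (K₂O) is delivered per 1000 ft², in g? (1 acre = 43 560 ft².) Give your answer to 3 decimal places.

K₂O per acre = 75298 × 8% = 6023.84 g.
Convert to per 1000 ft²: 6023.84 × 0.0229568 = 138.2883 g.

138.288 g K₂O per thousand sq ft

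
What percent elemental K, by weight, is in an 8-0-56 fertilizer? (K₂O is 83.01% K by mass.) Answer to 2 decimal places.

%K = 56 × 0.8301 = 46.4856%.

46.49% K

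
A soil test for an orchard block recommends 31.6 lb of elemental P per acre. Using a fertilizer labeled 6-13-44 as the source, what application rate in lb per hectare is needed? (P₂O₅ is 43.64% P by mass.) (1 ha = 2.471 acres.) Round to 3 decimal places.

As P₂O₅: 31.6 / 0.4364 = 72.4106 lb per acre.
Product per acre = 72.4106 / 13% = 557.005 lb.
Convert to per hectare: 557.005 × 2.471 = 1376.35902 lb.

1376.359 lb of product per hectare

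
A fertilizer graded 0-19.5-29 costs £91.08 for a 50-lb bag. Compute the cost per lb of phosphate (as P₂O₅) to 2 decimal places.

£9.34 per lb P₂O₅

P₂O₅ in bag = 50 × 19.5% = 9.75 lb.
Cost per lb P₂O₅ = £91.08 / 9.75 = £9.3415.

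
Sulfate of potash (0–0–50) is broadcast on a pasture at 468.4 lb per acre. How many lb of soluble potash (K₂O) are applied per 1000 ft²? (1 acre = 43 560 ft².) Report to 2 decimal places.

5.38 lb K₂O per thousand sq ft

K₂O per acre = 468.4 × 50% = 234.2 lb.
Convert to per 1000 ft²: 234.2 × 0.0229568 = 5.37649 lb.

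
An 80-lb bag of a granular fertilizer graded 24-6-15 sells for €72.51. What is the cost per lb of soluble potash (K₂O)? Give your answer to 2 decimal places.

K₂O in bag = 80 × 15% = 12 lb.
Cost per lb K₂O = €72.51 / 12 = €6.0425.

€6.04 per lb K₂O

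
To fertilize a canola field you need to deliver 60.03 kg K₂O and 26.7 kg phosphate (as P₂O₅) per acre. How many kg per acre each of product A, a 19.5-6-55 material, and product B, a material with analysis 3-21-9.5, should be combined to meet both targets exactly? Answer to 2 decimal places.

91.71 kg product A, 100.94 kg product B

Let a = kg of product A, b = kg of product B (per acre).
K₂O: 0.55·a + 0.095·b = 60.03
P₂O₅: 0.06·a + 0.21·b = 26.7
From row1: a = (60.03 − 0.095·b) / 0.55.
Into row2: 0.06·(60.03 − 0.095·b)/0.55 + 0.21·b = 26.7 → b = 100.9399, a = 91.7104.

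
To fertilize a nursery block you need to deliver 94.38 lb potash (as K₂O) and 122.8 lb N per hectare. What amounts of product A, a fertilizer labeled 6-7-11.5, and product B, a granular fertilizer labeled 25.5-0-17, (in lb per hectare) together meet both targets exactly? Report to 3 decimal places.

With a, b = lb per hectare of product A and product B:
K₂O: 0.115·a + 0.17·b = 94.38
N: 0.06·a + 0.255·b = 122.8
Eliminate b: (row1) − 0.17/0.255·(row2) → 0.075·a = 12.5133, so a = 166.8444.
Then b = (122.8 − 0.06·166.8444) / 0.255 = 442.3111.

166.844 lb product A, 442.311 lb product B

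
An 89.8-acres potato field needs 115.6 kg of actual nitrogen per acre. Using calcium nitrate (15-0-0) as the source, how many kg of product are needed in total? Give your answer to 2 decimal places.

69205.87 kg

Product per acre = 115.6 / 15% = 770.667 kg.
Total product = 770.667 × 89.8 = 69205.867 kg.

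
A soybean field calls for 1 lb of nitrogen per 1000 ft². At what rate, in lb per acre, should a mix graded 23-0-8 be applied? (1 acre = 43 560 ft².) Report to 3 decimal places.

189.391 lb of product per acre

Product per 1000 ft² = 1 / 23% = 4.34783 lb.
Convert to per acre: 4.34783 × 43.56 = 189.3913 lb.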